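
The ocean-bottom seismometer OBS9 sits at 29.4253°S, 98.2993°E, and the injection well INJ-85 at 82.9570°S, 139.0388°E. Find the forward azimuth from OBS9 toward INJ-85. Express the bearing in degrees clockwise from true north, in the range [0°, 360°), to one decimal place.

174.4°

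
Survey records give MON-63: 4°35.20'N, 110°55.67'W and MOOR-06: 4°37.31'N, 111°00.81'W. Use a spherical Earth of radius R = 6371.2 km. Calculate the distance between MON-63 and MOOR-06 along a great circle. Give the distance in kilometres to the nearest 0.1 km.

10.3 km

MON-63: φ = +4.58667°, λ = -110.92783°
MOOR-06: φ = +4.62183°, λ = -111.01350°
Δφ = 0.0352°,  Δλ = -0.0857°
a = sin²(Δφ/2) + cos φ₁ cos φ₂ sin²(Δλ/2) = 0.000001
c = 2·arcsin(√a) = 0.001612 rad = 0.0923°
d = R·c = 6371.2 × 0.001612 = 10.3 km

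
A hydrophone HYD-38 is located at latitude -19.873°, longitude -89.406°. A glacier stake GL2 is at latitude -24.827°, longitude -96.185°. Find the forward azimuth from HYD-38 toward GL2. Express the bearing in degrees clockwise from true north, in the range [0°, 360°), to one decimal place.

Δλ = -6.7790°
y = sin Δλ · cos φ₂ = -0.107131
x = cos φ₁ sin φ₂ − sin φ₁ cos φ₂ cos Δλ = -0.088513
θ = atan2(y, x) = -129.5640° → 230.4360° (mod 360°)

230.4°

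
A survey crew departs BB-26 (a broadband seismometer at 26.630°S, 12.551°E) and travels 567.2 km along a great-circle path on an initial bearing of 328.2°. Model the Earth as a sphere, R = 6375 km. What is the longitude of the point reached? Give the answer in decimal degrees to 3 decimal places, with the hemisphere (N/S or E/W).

δ = d/R = 567.2/6375 = 0.088973 rad
φ₂ = arcsin(sin φ₁ cos δ + cos φ₁ sin δ cos θ)
   = arcsin(-0.44823·0.99604 + 0.89392·0.08886·0.84989) = -22.26852°
λ₂ = λ₁ + atan2(sin θ sin δ cos φ₁, cos δ − sin φ₁ sin φ₂) = 9.65080°

9.651°E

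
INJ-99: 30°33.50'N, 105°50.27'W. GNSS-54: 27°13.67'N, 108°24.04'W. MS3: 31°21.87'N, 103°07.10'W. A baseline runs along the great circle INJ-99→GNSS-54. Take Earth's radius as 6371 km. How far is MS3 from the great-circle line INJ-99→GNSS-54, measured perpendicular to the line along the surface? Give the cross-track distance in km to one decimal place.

159.8 km

INJ-99: φ = +30.55833°, λ = -105.83783°
GNSS-54: φ = +27.22783°, λ = -108.40067°
MS3: φ = +31.36450°, λ = -103.11833°
δ₁₃ = central angle INJ-99→MS3 = 0.043063 rad  (haversine)
θ₁₃ = bearing INJ-99→MS3 = 70.234°,  θ₁₂ = bearing INJ-99→GNSS-54 = 214.597°
dₓₜ = R·arcsin(sin δ₁₃ · sin(θ₁₃ − θ₁₂)) = 6371·arcsin(0.04305·sin(-144.363°)) = -159.820 km
|dₓₜ| = 159.820 km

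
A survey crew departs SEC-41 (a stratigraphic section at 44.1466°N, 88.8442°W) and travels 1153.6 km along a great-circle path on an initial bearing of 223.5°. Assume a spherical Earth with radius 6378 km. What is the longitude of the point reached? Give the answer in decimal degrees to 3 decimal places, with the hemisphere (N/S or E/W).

97.678°W

δ = d/R = 1153.6/6378 = 0.180872 rad
φ₂ = arcsin(sin φ₁ cos δ + cos φ₁ sin δ cos θ)
   = arcsin(0.69650·0.98369 + 0.71756·0.17989·-0.72537) = 36.26378°
λ₂ = λ₁ + atan2(sin θ sin δ cos φ₁, cos δ − sin φ₁ sin φ₂) = -97.67824°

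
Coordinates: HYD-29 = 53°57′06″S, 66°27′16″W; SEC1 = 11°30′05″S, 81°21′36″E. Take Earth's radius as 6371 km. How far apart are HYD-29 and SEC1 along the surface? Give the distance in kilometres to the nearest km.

12129 km

HYD-29: φ = -53.95167°, λ = -66.45444°
SEC1: φ = -11.50139°, λ = +81.36000°
Δφ = 42.4503°,  Δλ = 147.8144°
a = sin²(Δφ/2) + cos φ₁ cos φ₂ sin²(Δλ/2) = 0.663412
c = 2·arcsin(√a) = 1.903737 rad = 109.0761°
d = R·c = 6371 × 1.903737 = 12128.7 km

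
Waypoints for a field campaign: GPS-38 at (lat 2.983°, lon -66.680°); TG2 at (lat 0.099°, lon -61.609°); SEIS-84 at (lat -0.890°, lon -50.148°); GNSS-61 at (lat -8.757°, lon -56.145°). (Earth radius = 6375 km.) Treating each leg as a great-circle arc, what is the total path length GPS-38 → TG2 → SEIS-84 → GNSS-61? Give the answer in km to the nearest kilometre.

3028 km

GPS-38→TG2: c = 0.101782 rad, d = 648.86 km
TG2→SEIS-84: c = 0.200768 rad, d = 1279.90 km
SEIS-84→GNSS-61: c = 0.172374 rad, d = 1098.89 km
Total = 648.86 + 1279.90 + 1098.89 = 3027.65 km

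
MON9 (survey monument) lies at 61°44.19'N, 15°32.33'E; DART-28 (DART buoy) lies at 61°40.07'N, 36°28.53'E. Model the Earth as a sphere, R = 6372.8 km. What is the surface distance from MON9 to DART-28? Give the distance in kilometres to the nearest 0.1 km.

1099.2 km

MON9: φ = +61.73650°, λ = +15.53883°
DART-28: φ = +61.66783°, λ = +36.47550°
Δφ = -0.0687°,  Δλ = 20.9367°
a = sin²(Δφ/2) + cos φ₁ cos φ₂ sin²(Δλ/2) = 0.007419
c = 2·arcsin(√a) = 0.172482 rad = 9.8825°
d = R·c = 6372.8 × 0.172482 = 1099.2 km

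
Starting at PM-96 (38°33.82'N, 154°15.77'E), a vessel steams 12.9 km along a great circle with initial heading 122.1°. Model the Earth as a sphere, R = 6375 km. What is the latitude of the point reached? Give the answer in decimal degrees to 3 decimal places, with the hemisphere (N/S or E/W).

PM-96: φ = +38.56367°, λ = +154.26283°
δ = d/R = 12.9/6375 = 0.002024 rad
φ₂ = arcsin(sin φ₁ cos δ + cos φ₁ sin δ cos θ)
   = arcsin(0.62338·1.00000 + 0.78192·0.00202·-0.53140) = 38.50199°
λ₂ = λ₁ + atan2(sin θ sin δ cos φ₁, cos δ − sin φ₁ sin φ₂) = 154.38833°

38.502°N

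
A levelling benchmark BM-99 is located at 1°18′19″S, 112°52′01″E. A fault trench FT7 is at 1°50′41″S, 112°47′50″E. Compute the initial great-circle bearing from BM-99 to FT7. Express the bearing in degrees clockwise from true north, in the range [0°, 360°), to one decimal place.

187.4°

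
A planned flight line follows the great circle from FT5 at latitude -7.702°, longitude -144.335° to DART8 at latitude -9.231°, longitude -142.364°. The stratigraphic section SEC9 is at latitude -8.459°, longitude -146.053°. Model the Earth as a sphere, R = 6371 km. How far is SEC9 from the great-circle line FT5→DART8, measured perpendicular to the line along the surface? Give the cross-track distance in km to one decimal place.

183.4 km

δ₁₃ = central angle FT5→SEC9 = 0.032494 rad  (haversine)
θ₁₃ = bearing FT5→SEC9 = 245.890°,  θ₁₂ = bearing FT5→DART8 = 128.248°
dₓₜ = R·arcsin(sin δ₁₃ · sin(θ₁₃ − θ₁₂)) = 6371·arcsin(0.03249·sin(117.641°)) = 183.386 km
|dₓₜ| = 183.386 km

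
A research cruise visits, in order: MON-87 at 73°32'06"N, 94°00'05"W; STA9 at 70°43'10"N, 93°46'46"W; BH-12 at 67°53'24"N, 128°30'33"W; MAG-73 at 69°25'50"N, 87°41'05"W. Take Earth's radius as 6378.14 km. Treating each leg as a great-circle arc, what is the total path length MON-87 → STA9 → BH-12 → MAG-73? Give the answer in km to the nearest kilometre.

MON-87: φ = +73.53500°, λ = -94.00139°
STA9: φ = +70.71944°, λ = -93.77944°
BH-12: φ = +67.89000°, λ = -128.50917°
MAG-73: φ = +69.43056°, λ = -87.68472°
MON-87→STA9: c = 0.049155 rad, d = 313.52 km
STA9→BH-12: c = 0.216570 rad, d = 1381.32 km
BH-12→MAG-73: c = 0.255779 rad, d = 1631.39 km
Total = 313.52 + 1381.32 + 1631.39 = 3326.22 km

3326 km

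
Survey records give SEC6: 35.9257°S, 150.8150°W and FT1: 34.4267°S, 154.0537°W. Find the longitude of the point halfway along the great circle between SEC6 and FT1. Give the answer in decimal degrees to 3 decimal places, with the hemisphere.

152.449°W

Bx = cos φ₂ cos Δλ = 0.823533,  By = cos φ₂ sin Δλ = -0.046601
φₘ = atan2(sin φ₁ + sin φ₂, √((cos φ₁ + Bx)² + By²)) = -35.18698°
λₘ = λ₁ + atan2(By, cos φ₁ + Bx) = -152.44928°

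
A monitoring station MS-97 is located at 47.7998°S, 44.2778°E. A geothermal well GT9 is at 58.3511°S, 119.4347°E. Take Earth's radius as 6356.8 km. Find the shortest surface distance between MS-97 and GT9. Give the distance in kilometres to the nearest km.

4867 km

Δφ = -10.5513°,  Δλ = 75.1569°
a = sin²(Δφ/2) + cos φ₁ cos φ₂ sin²(Δλ/2) = 0.139540
c = 2·arcsin(√a) = 0.765666 rad = 43.8694°
d = R·c = 6356.8 × 0.765666 = 4867.2 km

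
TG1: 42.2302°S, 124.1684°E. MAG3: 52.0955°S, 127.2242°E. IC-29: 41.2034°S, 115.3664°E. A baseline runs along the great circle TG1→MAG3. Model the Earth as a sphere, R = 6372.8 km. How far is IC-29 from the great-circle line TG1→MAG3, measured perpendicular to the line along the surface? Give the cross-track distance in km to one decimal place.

δ₁₃ = central angle TG1→IC-29 = 0.116009 rad  (haversine)
θ₁₃ = bearing TG1→IC-29 = 275.933°,  θ₁₂ = bearing TG1→MAG3 = 169.215°
dₓₜ = R·arcsin(sin δ₁₃ · sin(θ₁₃ − θ₁₂)) = 6372.8·arcsin(0.11575·sin(106.719°)) = 707.919 km
|dₓₜ| = 707.919 km

707.9 km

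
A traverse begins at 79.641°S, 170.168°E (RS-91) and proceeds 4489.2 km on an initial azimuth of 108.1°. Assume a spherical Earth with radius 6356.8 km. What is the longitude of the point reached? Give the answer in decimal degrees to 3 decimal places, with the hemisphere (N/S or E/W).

94.137°W

δ = d/R = 4489.2/6356.8 = 0.706204 rad
φ₂ = arcsin(sin φ₁ cos δ + cos φ₁ sin δ cos θ)
   = arcsin(-0.98370·0.76083 + 0.17982·0.64895·-0.31068) = -51.69132°
λ₂ = λ₁ + atan2(sin θ sin δ cos φ₁, cos δ − sin φ₁ sin φ₂) = -94.13661°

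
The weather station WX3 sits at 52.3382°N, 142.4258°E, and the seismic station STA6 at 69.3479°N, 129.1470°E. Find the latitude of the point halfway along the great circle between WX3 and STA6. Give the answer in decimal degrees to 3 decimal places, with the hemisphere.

Bx = cos φ₂ cos Δλ = 0.343263,  By = cos φ₂ sin Δλ = -0.081010
φₘ = atan2(sin φ₁ + sin φ₂, √((cos φ₁ + Bx)² + By²)) = 60.99498°
λₘ = λ₁ + atan2(By, cos φ₁ + Bx) = 137.57344°

60.995°N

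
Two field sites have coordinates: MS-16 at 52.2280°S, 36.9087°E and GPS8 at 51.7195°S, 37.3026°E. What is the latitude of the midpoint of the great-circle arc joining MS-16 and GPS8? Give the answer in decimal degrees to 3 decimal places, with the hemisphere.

51.974°S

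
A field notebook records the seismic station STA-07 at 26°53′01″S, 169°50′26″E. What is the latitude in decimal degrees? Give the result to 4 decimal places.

26.8836°S

26° + 53′/60 + 1″/3600 = 26 + 0.88333 + 0.00028 = 26.8836°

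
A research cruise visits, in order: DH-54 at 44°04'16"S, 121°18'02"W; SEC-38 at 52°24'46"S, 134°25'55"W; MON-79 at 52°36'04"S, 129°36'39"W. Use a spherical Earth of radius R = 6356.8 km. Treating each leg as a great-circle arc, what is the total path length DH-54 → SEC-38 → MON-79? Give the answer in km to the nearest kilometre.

DH-54: φ = -44.07111°, λ = -121.30056°
SEC-38: φ = -52.41278°, λ = -134.43194°
MON-79: φ = -52.60111°, λ = -129.61083°
DH-54→SEC-38: c = 0.210335 rad, d = 1337.06 km
SEC-38→MON-79: c = 0.051311 rad, d = 326.18 km
Total = 1337.06 + 326.18 = 1663.23 km

1663 km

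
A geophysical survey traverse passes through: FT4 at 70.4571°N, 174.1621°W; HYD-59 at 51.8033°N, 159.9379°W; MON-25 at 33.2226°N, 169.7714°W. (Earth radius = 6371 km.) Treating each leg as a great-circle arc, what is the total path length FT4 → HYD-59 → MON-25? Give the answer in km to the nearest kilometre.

4410 km

FT4→HYD-59: c = 0.344848 rad, d = 2197.03 km
HYD-59→MON-25: c = 0.347357 rad, d = 2213.01 km
Total = 2197.03 + 2213.01 = 4410.04 km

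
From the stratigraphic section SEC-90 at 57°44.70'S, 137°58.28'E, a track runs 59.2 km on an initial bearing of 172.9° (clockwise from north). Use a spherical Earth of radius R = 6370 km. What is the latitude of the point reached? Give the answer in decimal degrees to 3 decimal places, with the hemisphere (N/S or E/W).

58.273°S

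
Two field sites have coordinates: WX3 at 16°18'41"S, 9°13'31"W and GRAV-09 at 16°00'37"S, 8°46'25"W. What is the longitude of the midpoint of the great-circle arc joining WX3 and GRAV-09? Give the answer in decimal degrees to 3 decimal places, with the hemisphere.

WX3: φ = -16.31139°, λ = -9.22528°
GRAV-09: φ = -16.01028°, λ = -8.77361°
Bx = cos φ₂ cos Δλ = 0.961182,  By = cos φ₂ sin Δλ = 0.007577
φₘ = atan2(sin φ₁ + sin φ₂, √((cos φ₁ + Bx)² + By²)) = -16.16095°
λₘ = λ₁ + atan2(By, cos φ₁ + Bx) = -8.99927°

8.999°W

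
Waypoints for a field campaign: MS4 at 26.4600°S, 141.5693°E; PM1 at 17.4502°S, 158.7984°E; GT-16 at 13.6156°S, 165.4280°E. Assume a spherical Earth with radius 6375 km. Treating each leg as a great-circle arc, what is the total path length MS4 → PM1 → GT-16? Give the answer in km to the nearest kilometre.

MS4→PM1: c = 0.319671 rad, d = 2037.90 km
PM1→GT-16: c = 0.130003 rad, d = 828.77 km
Total = 2037.90 + 828.77 = 2866.67 km

2867 km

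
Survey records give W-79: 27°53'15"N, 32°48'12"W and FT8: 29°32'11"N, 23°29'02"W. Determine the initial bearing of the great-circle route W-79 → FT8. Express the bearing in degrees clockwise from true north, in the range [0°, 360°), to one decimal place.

76.4°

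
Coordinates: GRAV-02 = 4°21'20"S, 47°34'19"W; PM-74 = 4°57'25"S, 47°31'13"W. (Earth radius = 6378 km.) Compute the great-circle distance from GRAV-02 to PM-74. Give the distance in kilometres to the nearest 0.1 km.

67.2 km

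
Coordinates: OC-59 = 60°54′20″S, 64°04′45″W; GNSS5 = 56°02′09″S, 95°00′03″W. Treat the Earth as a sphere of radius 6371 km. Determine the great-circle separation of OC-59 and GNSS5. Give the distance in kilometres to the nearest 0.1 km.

1857.9 km

OC-59: φ = -60.90556°, λ = -64.07917°
GNSS5: φ = -56.03583°, λ = -95.00083°
Δφ = 4.8697°,  Δλ = -30.9217°
a = sin²(Δφ/2) + cos φ₁ cos φ₂ sin²(Δλ/2) = 0.021110
c = 2·arcsin(√a) = 0.291618 rad = 16.7085°
d = R·c = 6371 × 0.291618 = 1857.9 km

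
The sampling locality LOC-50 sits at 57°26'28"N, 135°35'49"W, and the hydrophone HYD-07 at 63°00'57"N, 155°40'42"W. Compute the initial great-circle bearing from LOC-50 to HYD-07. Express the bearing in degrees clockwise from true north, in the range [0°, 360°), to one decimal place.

307.7°

LOC-50: φ = +57.44111°, λ = -135.59694°
HYD-07: φ = +63.01583°, λ = -155.67833°
Δλ = -20.0814°
y = sin Δλ · cos φ₂ = -0.155795
x = cos φ₁ sin φ₂ − sin φ₁ cos φ₂ cos Δλ = 0.120394
θ = atan2(y, x) = -52.3043° → 307.6957° (mod 360°)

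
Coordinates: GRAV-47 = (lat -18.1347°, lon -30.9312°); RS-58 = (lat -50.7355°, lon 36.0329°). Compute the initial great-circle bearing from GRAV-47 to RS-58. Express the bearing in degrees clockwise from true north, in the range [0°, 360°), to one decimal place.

Δλ = 66.9641°
y = sin Δλ · cos φ₂ = 0.582434
x = cos φ₁ sin φ₂ − sin φ₁ cos φ₂ cos Δλ = -0.658690
θ = atan2(y, x) = 138.5159° → 138.5159° (mod 360°)

138.5°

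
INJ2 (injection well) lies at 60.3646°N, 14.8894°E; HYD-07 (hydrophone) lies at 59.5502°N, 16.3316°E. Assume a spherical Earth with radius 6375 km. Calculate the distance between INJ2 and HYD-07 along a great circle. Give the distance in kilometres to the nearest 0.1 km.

121.1 km

Δφ = -0.8144°,  Δλ = 1.4422°
a = sin²(Δφ/2) + cos φ₁ cos φ₂ sin²(Δλ/2) = 0.000090
c = 2·arcsin(√a) = 0.018995 rad = 1.0883°
d = R·c = 6375 × 0.018995 = 121.1 km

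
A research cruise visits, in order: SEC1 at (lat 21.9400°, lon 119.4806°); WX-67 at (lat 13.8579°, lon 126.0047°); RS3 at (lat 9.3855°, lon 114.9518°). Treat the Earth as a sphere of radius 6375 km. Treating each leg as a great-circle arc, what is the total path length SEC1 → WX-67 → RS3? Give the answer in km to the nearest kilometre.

2436 km

SEC1→WX-67: c = 0.177797 rad, d = 1133.46 km
WX-67→RS3: c = 0.204382 rad, d = 1302.93 km
Total = 1133.46 + 1302.93 = 2436.39 km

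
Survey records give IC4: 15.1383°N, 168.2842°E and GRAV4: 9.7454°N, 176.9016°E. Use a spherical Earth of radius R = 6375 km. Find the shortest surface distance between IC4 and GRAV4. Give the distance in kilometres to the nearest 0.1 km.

1111.7 km

Δφ = -5.3929°,  Δλ = 8.6174°
a = sin²(Δφ/2) + cos φ₁ cos φ₂ sin²(Δλ/2) = 0.007583
c = 2·arcsin(√a) = 0.174384 rad = 9.9915°
d = R·c = 6375 × 0.174384 = 1111.7 km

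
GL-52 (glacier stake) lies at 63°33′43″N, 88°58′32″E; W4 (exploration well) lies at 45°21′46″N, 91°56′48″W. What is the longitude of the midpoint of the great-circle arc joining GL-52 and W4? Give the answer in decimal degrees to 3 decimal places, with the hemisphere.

GL-52: φ = +63.56194°, λ = +88.97556°
W4: φ = +45.36278°, λ = -91.94667°
Bx = cos φ₂ cos Δλ = -0.702524,  By = cos φ₂ sin Δλ = 0.011309
φₘ = atan2(sin φ₁ + sin φ₂, √((cos φ₁ + Bx)² + By²)) = 80.89495°
λₘ = λ₁ + atan2(By, cos φ₁ + Bx) = -93.54111°

93.541°W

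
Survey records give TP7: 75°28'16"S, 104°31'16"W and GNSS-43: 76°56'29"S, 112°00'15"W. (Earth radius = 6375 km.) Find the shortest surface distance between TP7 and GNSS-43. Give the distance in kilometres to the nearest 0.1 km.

TP7: φ = -75.47111°, λ = -104.52111°
GNSS-43: φ = -76.94139°, λ = -112.00417°
Δφ = -1.4703°,  Δλ = -7.4831°
a = sin²(Δφ/2) + cos φ₁ cos φ₂ sin²(Δλ/2) = 0.000406
c = 2·arcsin(√a) = 0.040301 rad = 2.3091°
d = R·c = 6375 × 0.040301 = 256.9 km

256.9 km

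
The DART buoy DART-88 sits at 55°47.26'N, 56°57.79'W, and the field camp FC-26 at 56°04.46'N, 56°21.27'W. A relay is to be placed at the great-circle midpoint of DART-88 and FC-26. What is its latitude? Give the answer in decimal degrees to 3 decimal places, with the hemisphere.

DART-88: φ = +55.78767°, λ = -56.96317°
FC-26: φ = +56.07433°, λ = -56.35450°
Bx = cos φ₂ cos Δλ = 0.558085,  By = cos φ₂ sin Δλ = 0.005929
φₘ = atan2(sin φ₁ + sin φ₂, √((cos φ₁ + Bx)² + By²)) = 55.93138°
λₘ = λ₁ + atan2(By, cos φ₁ + Bx) = -56.65996°

55.931°N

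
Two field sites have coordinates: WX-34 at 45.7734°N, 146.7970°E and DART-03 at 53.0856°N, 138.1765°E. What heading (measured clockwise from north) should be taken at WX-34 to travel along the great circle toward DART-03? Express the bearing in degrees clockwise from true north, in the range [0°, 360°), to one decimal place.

325.7°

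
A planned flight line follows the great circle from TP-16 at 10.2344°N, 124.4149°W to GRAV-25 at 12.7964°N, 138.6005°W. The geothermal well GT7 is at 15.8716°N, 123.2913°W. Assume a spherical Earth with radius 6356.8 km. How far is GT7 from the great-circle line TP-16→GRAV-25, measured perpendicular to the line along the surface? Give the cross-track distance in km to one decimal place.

637.0 km

δ₁₃ = central angle TP-16→GT7 = 0.100224 rad  (haversine)
θ₁₃ = bearing TP-16→GT7 = 10.866°,  θ₁₂ = bearing TP-16→GRAV-25 = 281.814°
dₓₜ = R·arcsin(sin δ₁₃ · sin(θ₁₃ − θ₁₂)) = 6356.8·arcsin(0.10006·sin(-270.948°)) = 637.013 km
|dₓₜ| = 637.013 km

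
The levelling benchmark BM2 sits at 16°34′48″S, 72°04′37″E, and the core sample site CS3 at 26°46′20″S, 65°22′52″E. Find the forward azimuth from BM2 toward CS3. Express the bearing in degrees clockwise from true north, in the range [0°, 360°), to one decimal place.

210.2°

BM2: φ = -16.58000°, λ = +72.07694°
CS3: φ = -26.77222°, λ = +65.38111°
Δλ = -6.6958°
y = sin Δλ · cos φ₂ = -0.104100
x = cos φ₁ sin φ₂ − sin φ₁ cos φ₂ cos Δλ = -0.178689
θ = atan2(y, x) = -149.7760° → 210.2240° (mod 360°)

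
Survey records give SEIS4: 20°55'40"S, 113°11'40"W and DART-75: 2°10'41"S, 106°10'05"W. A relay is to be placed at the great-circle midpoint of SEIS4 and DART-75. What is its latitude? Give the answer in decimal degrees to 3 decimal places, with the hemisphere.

11.574°S

SEIS4: φ = -20.92778°, λ = -113.19444°
DART-75: φ = -2.17806°, λ = -106.16806°
Bx = cos φ₂ cos Δλ = 0.991773,  By = cos φ₂ sin Δλ = 0.122238
φₘ = atan2(sin φ₁ + sin φ₂, √((cos φ₁ + Bx)² + By²)) = -11.57406°
λₘ = λ₁ + atan2(By, cos φ₁ + Bx) = -109.56254°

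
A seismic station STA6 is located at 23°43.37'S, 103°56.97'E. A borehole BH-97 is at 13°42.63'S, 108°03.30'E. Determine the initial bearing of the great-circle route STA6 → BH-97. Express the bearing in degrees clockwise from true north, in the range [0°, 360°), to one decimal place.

STA6: φ = -23.72283°, λ = +103.94950°
BH-97: φ = -13.71050°, λ = +108.05500°
Δλ = 4.1055°
y = sin Δλ · cos φ₂ = 0.069553
x = cos φ₁ sin φ₂ − sin φ₁ cos φ₂ cos Δλ = 0.172857
θ = atan2(y, x) = 21.9186° → 21.9186° (mod 360°)

21.9°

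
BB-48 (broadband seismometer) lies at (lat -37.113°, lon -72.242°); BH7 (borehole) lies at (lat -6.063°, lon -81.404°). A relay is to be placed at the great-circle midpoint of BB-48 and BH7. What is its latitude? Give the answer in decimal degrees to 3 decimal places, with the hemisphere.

21.650°S

Bx = cos φ₂ cos Δλ = 0.981720,  By = cos φ₂ sin Δλ = -0.158336
φₘ = atan2(sin φ₁ + sin φ₂, √((cos φ₁ + Bx)² + By²)) = -21.65003°
λₘ = λ₁ + atan2(By, cos φ₁ + Bx) = -77.32760°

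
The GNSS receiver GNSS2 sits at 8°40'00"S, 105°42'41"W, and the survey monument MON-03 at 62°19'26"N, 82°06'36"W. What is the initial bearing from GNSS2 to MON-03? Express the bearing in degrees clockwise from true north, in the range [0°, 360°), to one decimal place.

GNSS2: φ = -8.66667°, λ = -105.71139°
MON-03: φ = +62.32389°, λ = -82.11000°
Δλ = 23.6014°
y = sin Δλ · cos φ₂ = 0.185962
x = cos φ₁ sin φ₂ − sin φ₁ cos φ₂ cos Δλ = 0.939610
θ = atan2(y, x) = 11.1949° → 11.1949° (mod 360°)

11.2°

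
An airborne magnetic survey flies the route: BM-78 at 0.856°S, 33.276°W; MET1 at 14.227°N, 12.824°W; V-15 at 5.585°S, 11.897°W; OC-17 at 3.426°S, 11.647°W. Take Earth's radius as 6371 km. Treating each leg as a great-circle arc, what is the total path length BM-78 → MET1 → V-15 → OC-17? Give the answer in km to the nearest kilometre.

BM-78→MET1: c = 0.440695 rad, d = 2807.67 km
MET1→V-15: c = 0.346157 rad, d = 2205.37 km
V-15→OC-17: c = 0.037932 rad, d = 241.66 km
Total = 2807.67 + 2205.37 + 241.66 = 5254.70 km

5255 km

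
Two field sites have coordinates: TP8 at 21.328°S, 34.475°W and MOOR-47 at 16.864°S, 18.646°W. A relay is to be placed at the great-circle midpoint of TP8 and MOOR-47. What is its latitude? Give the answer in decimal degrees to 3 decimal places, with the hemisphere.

19.266°S

Bx = cos φ₂ cos Δλ = 0.920707,  By = cos φ₂ sin Δλ = 0.261037
φₘ = atan2(sin φ₁ + sin φ₂, √((cos φ₁ + Bx)² + By²)) = -19.26614°
λₘ = λ₁ + atan2(By, cos φ₁ + Bx) = -26.45302°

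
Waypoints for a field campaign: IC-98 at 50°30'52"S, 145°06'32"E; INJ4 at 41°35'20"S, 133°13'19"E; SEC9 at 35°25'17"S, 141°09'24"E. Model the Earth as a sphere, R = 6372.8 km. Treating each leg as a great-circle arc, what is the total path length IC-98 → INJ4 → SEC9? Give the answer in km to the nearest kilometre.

IC-98: φ = -50.51444°, λ = +145.10889°
INJ4: φ = -41.58889°, λ = +133.22194°
SEC9: φ = -35.42139°, λ = +141.15667°
IC-98→INJ4: c = 0.211619 rad, d = 1348.61 km
INJ4→SEC9: c = 0.152616 rad, d = 972.59 km
Total = 1348.61 + 972.59 = 2321.20 km

2321 km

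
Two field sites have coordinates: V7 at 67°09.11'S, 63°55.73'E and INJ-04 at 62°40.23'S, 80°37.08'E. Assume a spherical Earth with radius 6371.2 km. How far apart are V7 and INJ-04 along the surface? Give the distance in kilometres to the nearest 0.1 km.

V7: φ = -67.15183°, λ = +63.92883°
INJ-04: φ = -62.67050°, λ = +80.61800°
Δφ = 4.4813°,  Δλ = 16.6892°
a = sin²(Δφ/2) + cos φ₁ cos φ₂ sin²(Δλ/2) = 0.005283
c = 2·arcsin(√a) = 0.145499 rad = 8.3365°
d = R·c = 6371.2 × 0.145499 = 927.0 km

927.0 km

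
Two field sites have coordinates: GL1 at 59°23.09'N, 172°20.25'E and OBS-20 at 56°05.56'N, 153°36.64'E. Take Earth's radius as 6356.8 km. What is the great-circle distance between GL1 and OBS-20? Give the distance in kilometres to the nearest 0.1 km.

1163.0 km

GL1: φ = +59.38483°, λ = +172.33750°
OBS-20: φ = +56.09267°, λ = +153.61067°
Δφ = -3.2922°,  Δλ = -18.7268°
a = sin²(Δφ/2) + cos φ₁ cos φ₂ sin²(Δλ/2) = 0.008345
c = 2·arcsin(√a) = 0.182959 rad = 10.4828°
d = R·c = 6356.8 × 0.182959 = 1163.0 km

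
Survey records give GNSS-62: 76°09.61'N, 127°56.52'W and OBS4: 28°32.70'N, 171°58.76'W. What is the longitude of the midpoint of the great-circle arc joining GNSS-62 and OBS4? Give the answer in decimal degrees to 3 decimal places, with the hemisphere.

GNSS-62: φ = +76.16017°, λ = -127.94200°
OBS4: φ = +28.54500°, λ = -171.97933°
Bx = cos φ₂ cos Δλ = 0.631501,  By = cos φ₂ sin Δλ = -0.610629
φₘ = atan2(sin φ₁ + sin φ₂, √((cos φ₁ + Bx)² + By²)) = 53.71994°
λₘ = λ₁ + atan2(By, cos φ₁ + Bx) = -162.98400°

162.984°W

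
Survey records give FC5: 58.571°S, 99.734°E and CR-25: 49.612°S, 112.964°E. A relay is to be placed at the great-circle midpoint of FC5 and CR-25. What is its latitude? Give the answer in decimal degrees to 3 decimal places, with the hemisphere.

Bx = cos φ₂ cos Δλ = 0.630763,  By = cos φ₂ sin Δλ = 0.148293
φₘ = atan2(sin φ₁ + sin φ₂, √((cos φ₁ + Bx)² + By²)) = -54.27097°
λₘ = λ₁ + atan2(By, cos φ₁ + Bx) = 107.06784°

54.271°S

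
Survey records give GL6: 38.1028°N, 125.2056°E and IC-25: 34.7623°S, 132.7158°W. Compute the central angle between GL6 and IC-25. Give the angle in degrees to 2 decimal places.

119.15°

Δφ = -72.8651°,  Δλ = 102.0786°
a = sin²(Δφ/2) + cos φ₁ cos φ₂ sin²(Δλ/2) = 0.743557
c = 2·arcsin(√a) = 2.079578 rad = 119.1510°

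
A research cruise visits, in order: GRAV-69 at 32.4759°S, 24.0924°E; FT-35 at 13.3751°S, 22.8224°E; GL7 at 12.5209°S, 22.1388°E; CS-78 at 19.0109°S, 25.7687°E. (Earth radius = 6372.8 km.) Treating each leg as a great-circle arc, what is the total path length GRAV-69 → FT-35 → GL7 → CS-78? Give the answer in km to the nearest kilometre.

GRAV-69→FT-35: c = 0.333987 rad, d = 2128.44 km
FT-35→GL7: c = 0.018907 rad, d = 120.49 km
GL7→CS-78: c = 0.128619 rad, d = 819.66 km
Total = 2128.44 + 120.49 + 819.66 = 3068.59 km

3069 km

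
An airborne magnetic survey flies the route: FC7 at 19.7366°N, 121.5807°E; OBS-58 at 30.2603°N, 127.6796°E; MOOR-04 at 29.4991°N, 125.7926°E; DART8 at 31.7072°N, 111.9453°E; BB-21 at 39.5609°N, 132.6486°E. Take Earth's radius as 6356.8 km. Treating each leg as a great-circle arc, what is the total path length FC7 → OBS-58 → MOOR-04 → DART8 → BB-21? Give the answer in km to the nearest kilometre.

4916 km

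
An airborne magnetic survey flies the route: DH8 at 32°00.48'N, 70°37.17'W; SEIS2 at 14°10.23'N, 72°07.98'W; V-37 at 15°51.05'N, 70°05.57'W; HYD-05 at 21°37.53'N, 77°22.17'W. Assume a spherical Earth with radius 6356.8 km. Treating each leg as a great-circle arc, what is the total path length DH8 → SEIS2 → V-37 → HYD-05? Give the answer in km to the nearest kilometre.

3269 km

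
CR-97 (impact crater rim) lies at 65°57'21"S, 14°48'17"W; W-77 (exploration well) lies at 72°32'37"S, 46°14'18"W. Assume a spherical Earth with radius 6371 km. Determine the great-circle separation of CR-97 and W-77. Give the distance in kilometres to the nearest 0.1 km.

CR-97: φ = -65.95583°, λ = -14.80472°
W-77: φ = -72.54361°, λ = -46.23833°
Δφ = -6.5878°,  Δλ = -31.4336°
a = sin²(Δφ/2) + cos φ₁ cos φ₂ sin²(Δλ/2) = 0.012270
c = 2·arcsin(√a) = 0.221994 rad = 12.7193°
d = R·c = 6371 × 0.221994 = 1414.3 km

1414.3 km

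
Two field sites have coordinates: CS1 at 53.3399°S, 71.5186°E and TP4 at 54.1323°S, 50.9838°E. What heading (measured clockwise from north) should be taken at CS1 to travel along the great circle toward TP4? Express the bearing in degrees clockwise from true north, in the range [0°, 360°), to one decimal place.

Δλ = -20.5348°
y = sin Δλ · cos φ₂ = -0.205525
x = cos φ₁ sin φ₂ − sin φ₁ cos φ₂ cos Δλ = -0.043695
θ = atan2(y, x) = -102.0024° → 257.9976° (mod 360°)

258.0°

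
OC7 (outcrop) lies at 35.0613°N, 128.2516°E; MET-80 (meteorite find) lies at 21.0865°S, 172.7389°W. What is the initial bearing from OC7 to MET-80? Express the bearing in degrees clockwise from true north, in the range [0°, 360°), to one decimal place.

125.5°

Δλ = 59.0095°
y = sin Δλ · cos φ₂ = 0.799850
x = cos φ₁ sin φ₂ − sin φ₁ cos φ₂ cos Δλ = -0.570468
θ = atan2(y, x) = 125.4972° → 125.4972° (mod 360°)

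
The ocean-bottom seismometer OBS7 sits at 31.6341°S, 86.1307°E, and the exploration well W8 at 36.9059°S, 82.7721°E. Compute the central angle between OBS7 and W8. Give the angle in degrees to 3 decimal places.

Δφ = -5.2718°,  Δλ = -3.3586°
a = sin²(Δφ/2) + cos φ₁ cos φ₂ sin²(Δλ/2) = 0.002700
c = 2·arcsin(√a) = 0.103963 rad = 5.9567°

5.957°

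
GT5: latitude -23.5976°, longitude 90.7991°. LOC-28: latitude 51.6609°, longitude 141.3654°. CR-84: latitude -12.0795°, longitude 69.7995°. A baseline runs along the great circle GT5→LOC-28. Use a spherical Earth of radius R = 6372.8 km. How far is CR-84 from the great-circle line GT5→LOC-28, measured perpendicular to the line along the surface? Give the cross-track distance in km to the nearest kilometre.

2559 km

δ₁₃ = central angle GT5→CR-84 = 0.401832 rad  (haversine)
θ₁₃ = bearing GT5→CR-84 = 296.364°,  θ₁₂ = bearing GT5→LOC-28 = 28.662°
dₓₜ = R·arcsin(sin δ₁₃ · sin(θ₁₃ − θ₁₂)) = 6372.8·arcsin(0.39111·sin(267.702°)) = -2558.617 km
|dₓₜ| = 2558.617 km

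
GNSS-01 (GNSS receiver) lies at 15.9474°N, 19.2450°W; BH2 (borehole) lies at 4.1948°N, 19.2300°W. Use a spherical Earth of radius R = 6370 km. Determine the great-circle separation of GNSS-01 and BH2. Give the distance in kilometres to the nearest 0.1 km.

1306.6 km

Δφ = -11.7526°,  Δλ = 0.0150°
a = sin²(Δφ/2) + cos φ₁ cos φ₂ sin²(Δλ/2) = 0.010482
c = 2·arcsin(√a) = 0.205122 rad = 11.7526°
d = R·c = 6370 × 0.205122 = 1306.6 km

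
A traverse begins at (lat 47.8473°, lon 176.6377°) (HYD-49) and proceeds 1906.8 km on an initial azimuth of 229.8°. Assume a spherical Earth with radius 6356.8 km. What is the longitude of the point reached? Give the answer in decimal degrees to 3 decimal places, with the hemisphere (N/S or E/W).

δ = d/R = 1906.8/6356.8 = 0.299962 rad
φ₂ = arcsin(sin φ₁ cos δ + cos φ₁ sin δ cos θ)
   = arcsin(0.74136·0.95535 + 0.67111·0.29548·-0.64546) = 35.46883°
λ₂ = λ₁ + atan2(sin θ sin δ cos φ₁, cos δ − sin φ₁ sin φ₂) = 160.54972°

160.550°E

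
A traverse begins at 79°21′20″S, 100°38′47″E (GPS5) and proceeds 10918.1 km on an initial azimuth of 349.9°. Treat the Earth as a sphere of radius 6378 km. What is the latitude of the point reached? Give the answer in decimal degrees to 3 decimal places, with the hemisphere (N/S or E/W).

18.554°N

GPS5: φ = -79.35556°, λ = +100.64639°
δ = d/R = 10918.1/6378 = 1.711838 rad
φ₂ = arcsin(sin φ₁ cos δ + cos φ₁ sin δ cos θ)
   = arcsin(-0.98279·-0.14057 + 0.18471·0.99007·0.98450) = 18.55414°
λ₂ = λ₁ + atan2(sin θ sin δ cos φ₁, cos δ − sin φ₁ sin φ₂) = 90.09341°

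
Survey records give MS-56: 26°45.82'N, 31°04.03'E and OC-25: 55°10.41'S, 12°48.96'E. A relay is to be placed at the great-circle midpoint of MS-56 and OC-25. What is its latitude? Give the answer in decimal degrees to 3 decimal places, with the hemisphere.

MS-56: φ = +26.76367°, λ = +31.06717°
OC-25: φ = -55.17350°, λ = +12.81600°
Bx = cos φ₂ cos Δλ = 0.542363,  By = cos φ₂ sin Δλ = -0.178857
φₘ = atan2(sin φ₁ + sin φ₂, √((cos φ₁ + Bx)² + By²)) = -14.37092°
λₘ = λ₁ + atan2(By, cos φ₁ + Bx) = 23.96367°

14.371°S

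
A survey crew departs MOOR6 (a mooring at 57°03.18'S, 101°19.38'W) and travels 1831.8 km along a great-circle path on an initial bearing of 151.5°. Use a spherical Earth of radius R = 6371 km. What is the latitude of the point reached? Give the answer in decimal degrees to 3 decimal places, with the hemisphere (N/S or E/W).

MOOR6: φ = -57.05300°, λ = -101.32300°
δ = d/R = 1831.8/6371 = 0.287522 rad
φ₂ = arcsin(sin φ₁ cos δ + cos φ₁ sin δ cos θ)
   = arcsin(-0.83917·0.95895 + 0.54386·0.28358·-0.87882) = -70.09572°
λ₂ = λ₁ + atan2(sin θ sin δ cos φ₁, cos δ − sin φ₁ sin φ₂) = -77.90428°

70.096°S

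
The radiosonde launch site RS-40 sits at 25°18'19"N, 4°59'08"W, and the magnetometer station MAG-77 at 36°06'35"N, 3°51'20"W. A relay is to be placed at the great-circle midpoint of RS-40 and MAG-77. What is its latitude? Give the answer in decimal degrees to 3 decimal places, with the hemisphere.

RS-40: φ = +25.30528°, λ = -4.98556°
MAG-77: φ = +36.10972°, λ = -3.85556°
Bx = cos φ₂ cos Δλ = 0.807733,  By = cos φ₂ sin Δλ = 0.015932
φₘ = atan2(sin φ₁ + sin φ₂, √((cos φ₁ + Bx)² + By²)) = 30.70872°
λₘ = λ₁ + atan2(By, cos φ₁ + Bx) = -4.45229°

30.709°N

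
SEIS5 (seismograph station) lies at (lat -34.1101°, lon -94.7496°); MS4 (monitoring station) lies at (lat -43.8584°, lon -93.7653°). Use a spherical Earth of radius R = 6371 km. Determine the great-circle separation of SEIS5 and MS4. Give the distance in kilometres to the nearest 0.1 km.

Δφ = -9.7483°,  Δλ = 0.9843°
a = sin²(Δφ/2) + cos φ₁ cos φ₂ sin²(Δλ/2) = 0.007264
c = 2·arcsin(√a) = 0.170659 rad = 9.7781°
d = R·c = 6371 × 0.170659 = 1087.3 km

1087.3 km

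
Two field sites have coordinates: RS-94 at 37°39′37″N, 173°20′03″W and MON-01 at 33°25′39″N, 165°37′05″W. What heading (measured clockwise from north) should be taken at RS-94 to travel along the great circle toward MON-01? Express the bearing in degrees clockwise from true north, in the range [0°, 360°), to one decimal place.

RS-94: φ = +37.66028°, λ = -173.33417°
MON-01: φ = +33.42750°, λ = -165.61806°
Δλ = 7.7161°
y = sin Δλ · cos φ₂ = 0.112055
x = cos φ₁ sin φ₂ − sin φ₁ cos φ₂ cos Δλ = -0.069192
θ = atan2(y, x) = 121.6944° → 121.6944° (mod 360°)

121.7°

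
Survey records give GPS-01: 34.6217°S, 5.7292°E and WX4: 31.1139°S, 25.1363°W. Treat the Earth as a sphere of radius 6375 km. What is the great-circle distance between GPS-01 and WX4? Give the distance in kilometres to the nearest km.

2899 km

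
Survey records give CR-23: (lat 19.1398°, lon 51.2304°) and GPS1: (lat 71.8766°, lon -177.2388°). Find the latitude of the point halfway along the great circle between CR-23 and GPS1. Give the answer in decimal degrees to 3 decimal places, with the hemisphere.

Bx = cos φ₂ cos Δλ = -0.206243,  By = cos φ₂ sin Δλ = 0.232863
φₘ = atan2(sin φ₁ + sin φ₂, √((cos φ₁ + Bx)² + By²)) = 58.79413°
λₘ = λ₁ + atan2(By, cos φ₁ + Bx) = 68.73191°

58.794°N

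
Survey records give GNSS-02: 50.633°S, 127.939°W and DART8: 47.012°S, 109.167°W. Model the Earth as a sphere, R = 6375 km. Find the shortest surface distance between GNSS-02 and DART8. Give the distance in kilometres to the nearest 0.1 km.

Δφ = 3.6210°,  Δλ = 18.7720°
a = sin²(Δφ/2) + cos φ₁ cos φ₂ sin²(Δλ/2) = 0.012501
c = 2·arcsin(√a) = 0.224083 rad = 12.8390°
d = R·c = 6375 × 0.224083 = 1428.5 km

1428.5 km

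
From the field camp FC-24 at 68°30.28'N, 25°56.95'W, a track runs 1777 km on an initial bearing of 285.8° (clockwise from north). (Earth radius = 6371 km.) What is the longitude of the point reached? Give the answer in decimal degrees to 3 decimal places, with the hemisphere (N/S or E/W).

69.108°W

FC-24: φ = +68.50467°, λ = -25.94917°
δ = d/R = 1777/6371 = 0.278920 rad
φ₂ = arcsin(sin φ₁ cos δ + cos φ₁ sin δ cos θ)
   = arcsin(0.93045·0.96135 + 0.36643·0.27532·0.27228) = 67.21392°
λ₂ = λ₁ + atan2(sin θ sin δ cos φ₁, cos δ − sin φ₁ sin φ₂) = -69.10783°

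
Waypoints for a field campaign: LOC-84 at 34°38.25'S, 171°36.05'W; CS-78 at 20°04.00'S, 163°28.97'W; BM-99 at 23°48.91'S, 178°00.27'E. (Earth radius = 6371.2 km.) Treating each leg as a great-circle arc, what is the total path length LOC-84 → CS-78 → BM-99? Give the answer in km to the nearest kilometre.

3759 km

LOC-84: φ = -34.63750°, λ = -171.60083°
CS-78: φ = -20.06667°, λ = -163.48283°
BM-99: φ = -23.81517°, λ = +178.00450°
LOC-84→CS-78: c = 0.283461 rad, d = 1805.99 km
CS-78→BM-99: c = 0.306505 rad, d = 1952.80 km
Total = 1805.99 + 1952.80 = 3758.79 km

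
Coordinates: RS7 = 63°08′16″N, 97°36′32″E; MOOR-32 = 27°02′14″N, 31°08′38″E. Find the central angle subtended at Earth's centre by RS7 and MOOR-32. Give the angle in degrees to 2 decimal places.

RS7: φ = +63.13778°, λ = +97.60889°
MOOR-32: φ = +27.03722°, λ = +31.14389°
Δφ = -36.1006°,  Δλ = -66.4650°
a = sin²(Δφ/2) + cos φ₁ cos φ₂ sin²(Δλ/2) = 0.216886
c = 2·arcsin(√a) = 0.968875 rad = 55.5124°

55.51°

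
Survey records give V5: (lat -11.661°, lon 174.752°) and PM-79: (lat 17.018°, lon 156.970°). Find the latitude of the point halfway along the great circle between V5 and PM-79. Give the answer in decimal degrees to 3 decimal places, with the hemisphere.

2.711°N

Bx = cos φ₂ cos Δλ = 0.910530,  By = cos φ₂ sin Δλ = -0.292024
φₘ = atan2(sin φ₁ + sin φ₂, √((cos φ₁ + Bx)² + By²)) = 2.71102°
λₘ = λ₁ + atan2(By, cos φ₁ + Bx) = 165.96819°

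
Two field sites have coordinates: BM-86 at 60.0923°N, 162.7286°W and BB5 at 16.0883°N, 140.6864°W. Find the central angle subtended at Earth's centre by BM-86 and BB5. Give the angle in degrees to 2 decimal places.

46.82°

Δφ = -44.0040°,  Δλ = 22.0422°
a = sin²(Δφ/2) + cos φ₁ cos φ₂ sin²(Δλ/2) = 0.157863
c = 2·arcsin(√a) = 0.817188 rad = 46.8214°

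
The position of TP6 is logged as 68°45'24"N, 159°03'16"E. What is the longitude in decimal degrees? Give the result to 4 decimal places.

159.0544°E

159° + 3′/60 + 16″/3600 = 159 + 0.05000 + 0.00444 = 159.0544°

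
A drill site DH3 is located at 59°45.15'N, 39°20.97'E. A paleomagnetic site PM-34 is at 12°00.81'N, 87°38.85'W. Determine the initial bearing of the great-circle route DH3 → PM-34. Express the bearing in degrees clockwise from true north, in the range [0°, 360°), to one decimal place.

308.1°

DH3: φ = +59.75250°, λ = +39.34950°
PM-34: φ = +12.01350°, λ = -87.64750°
Δλ = -126.9970°
y = sin Δλ · cos φ₂ = -0.781175
x = cos φ₁ sin φ₂ − sin φ₁ cos φ₂ cos Δλ = 0.613310
θ = atan2(y, x) = -51.8641° → 308.1359° (mod 360°)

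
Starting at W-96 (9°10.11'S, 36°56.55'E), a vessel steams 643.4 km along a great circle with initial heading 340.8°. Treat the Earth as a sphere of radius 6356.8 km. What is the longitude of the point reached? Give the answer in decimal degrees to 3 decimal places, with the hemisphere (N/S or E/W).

35.034°E

W-96: φ = -9.16850°, λ = +36.94250°
δ = d/R = 643.4/6356.8 = 0.101214 rad
φ₂ = arcsin(sin φ₁ cos δ + cos φ₁ sin δ cos θ)
   = arcsin(-0.15934·0.99488 + 0.98722·0.10104·0.94438) = -3.68785°
λ₂ = λ₁ + atan2(sin θ sin δ cos φ₁, cos δ − sin φ₁ sin φ₂) = 35.03430°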